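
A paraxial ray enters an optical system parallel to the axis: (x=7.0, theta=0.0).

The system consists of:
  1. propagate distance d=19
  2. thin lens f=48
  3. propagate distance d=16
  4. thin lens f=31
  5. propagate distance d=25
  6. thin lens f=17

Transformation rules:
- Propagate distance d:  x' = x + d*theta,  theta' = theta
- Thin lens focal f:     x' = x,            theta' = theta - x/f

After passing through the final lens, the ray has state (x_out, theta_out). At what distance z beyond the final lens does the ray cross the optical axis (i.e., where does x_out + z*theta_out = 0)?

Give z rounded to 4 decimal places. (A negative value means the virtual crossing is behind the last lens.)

Initial: x=7.0000 theta=0.0000
After 1 (propagate distance d=19): x=7.0000 theta=0.0000
After 2 (thin lens f=48): x=7.0000 theta=-7/48 (≈-0.1458)
After 3 (propagate distance d=16): x=14/3 (≈4.6667) theta=-7/48 (≈-0.1458)
After 4 (thin lens f=31): x=14/3 (≈4.6667) theta=-147/496 (≈-0.2964)
After 5 (propagate distance d=25): x=-4081/1488 (≈-2.7426) theta=-147/496 (≈-0.2964)
After 6 (thin lens f=17): x=-4081/1488 (≈-2.7426) theta=-427/3162 (≈-0.1350)
z_focus = -x_out/theta_out = -(-4081/1488)/(-427/3162) = -9911/488 ≈ -20.3094
Rounded to 4 decimal places: z = -20.3094

Answer: -20.3094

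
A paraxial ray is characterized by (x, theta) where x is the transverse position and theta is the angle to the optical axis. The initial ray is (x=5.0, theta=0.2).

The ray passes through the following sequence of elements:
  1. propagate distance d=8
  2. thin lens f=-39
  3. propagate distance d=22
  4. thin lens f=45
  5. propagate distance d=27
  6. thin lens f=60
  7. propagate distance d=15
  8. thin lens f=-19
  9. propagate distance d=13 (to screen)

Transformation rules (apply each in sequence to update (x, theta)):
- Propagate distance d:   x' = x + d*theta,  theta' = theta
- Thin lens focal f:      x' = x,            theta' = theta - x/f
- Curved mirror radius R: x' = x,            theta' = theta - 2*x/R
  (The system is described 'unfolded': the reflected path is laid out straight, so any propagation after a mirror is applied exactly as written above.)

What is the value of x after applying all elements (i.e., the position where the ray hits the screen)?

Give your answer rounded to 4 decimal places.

Answer: 18.2048

Derivation:
Initial: x=5.0000 theta=0.2000
After 1 (propagate distance d=8): x=6.6000 theta=0.2000
After 2 (thin lens f=-39): x=6.6000 theta=24/65 (≈0.3692)
After 3 (propagate distance d=22): x=957/65 (≈14.7231) theta=24/65 (≈0.3692)
After 4 (thin lens f=45): x=957/65 (≈14.7231) theta=41/975 (≈0.0421)
After 5 (propagate distance d=27): x=5154/325 (≈15.8585) theta=41/975 (≈0.0421)
After 6 (thin lens f=60): x=5154/325 (≈15.8585) theta=-2167/9750 (≈-0.2223)
After 7 (propagate distance d=15): x=8141/650 (≈12.5246) theta=-2167/9750 (≈-0.2223)
After 8 (thin lens f=-19): x=8141/650 (≈12.5246) theta=40471/92625 (≈0.4369)
After 9 (propagate distance d=13 (to screen)): x=3372431/185250 (≈18.2048) theta=40471/92625 (≈0.4369)
Rounded to 4 decimal places: x = 18.2048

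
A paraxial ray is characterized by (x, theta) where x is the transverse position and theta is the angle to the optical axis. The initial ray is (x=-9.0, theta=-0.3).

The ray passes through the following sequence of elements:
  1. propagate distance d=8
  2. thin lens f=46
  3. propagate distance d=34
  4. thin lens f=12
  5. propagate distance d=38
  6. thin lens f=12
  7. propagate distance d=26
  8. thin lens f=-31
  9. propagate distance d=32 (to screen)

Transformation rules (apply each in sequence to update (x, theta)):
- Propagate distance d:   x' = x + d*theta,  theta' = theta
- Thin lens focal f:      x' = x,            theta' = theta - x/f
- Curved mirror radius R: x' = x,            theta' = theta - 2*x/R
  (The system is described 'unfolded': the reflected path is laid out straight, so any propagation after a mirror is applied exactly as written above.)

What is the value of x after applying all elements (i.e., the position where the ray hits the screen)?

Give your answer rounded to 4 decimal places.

Answer: -45.0922

Derivation:
Initial: x=-9.0000 theta=-0.3000
After 1 (propagate distance d=8): x=-11.4000 theta=-0.3000
After 2 (thin lens f=46): x=-11.4000 theta=-6/115 (≈-0.0522)
After 3 (propagate distance d=34): x=-303/23 (≈-13.1739) theta=-6/115 (≈-0.0522)
After 4 (thin lens f=12): x=-303/23 (≈-13.1739) theta=481/460 (≈1.0457)
After 5 (propagate distance d=38): x=6109/230 (≈26.5609) theta=481/460 (≈1.0457)
After 6 (thin lens f=12): x=6109/230 (≈26.5609) theta=-3223/2760 (≈-1.1678)
After 7 (propagate distance d=26): x=-1049/276 (≈-3.8007) theta=-3223/2760 (≈-1.1678)
After 8 (thin lens f=-31): x=-1049/276 (≈-3.8007) theta=-36801/28520 (≈-1.2904)
After 9 (propagate distance d=32 (to screen)): x=-1929043/42780 (≈-45.0922) theta=-36801/28520 (≈-1.2904)
Rounded to 4 decimal places: x = -45.0922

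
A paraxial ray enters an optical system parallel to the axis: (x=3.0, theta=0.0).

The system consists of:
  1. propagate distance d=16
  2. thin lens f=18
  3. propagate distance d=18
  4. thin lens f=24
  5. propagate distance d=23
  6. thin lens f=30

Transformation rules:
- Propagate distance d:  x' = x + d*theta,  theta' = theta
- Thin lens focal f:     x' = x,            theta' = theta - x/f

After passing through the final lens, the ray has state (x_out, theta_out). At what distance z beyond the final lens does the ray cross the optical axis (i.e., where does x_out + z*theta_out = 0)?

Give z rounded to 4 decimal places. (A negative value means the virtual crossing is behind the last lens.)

Answer: -98.5714

Derivation:
Initial: x=3.0000 theta=0.0000
After 1 (propagate distance d=16): x=3.0000 theta=0.0000
After 2 (thin lens f=18): x=3.0000 theta=-1/6 (≈-0.1667)
After 3 (propagate distance d=18): x=0.0000 theta=-1/6 (≈-0.1667)
After 4 (thin lens f=24): x=0.0000 theta=-1/6 (≈-0.1667)
After 5 (propagate distance d=23): x=-23/6 (≈-3.8333) theta=-1/6 (≈-0.1667)
After 6 (thin lens f=30): x=-23/6 (≈-3.8333) theta=-7/180 (≈-0.0389)
z_focus = -x_out/theta_out = -(-23/6)/(-7/180) = -690/7 ≈ -98.5714
Rounded to 4 decimal places: z = -98.5714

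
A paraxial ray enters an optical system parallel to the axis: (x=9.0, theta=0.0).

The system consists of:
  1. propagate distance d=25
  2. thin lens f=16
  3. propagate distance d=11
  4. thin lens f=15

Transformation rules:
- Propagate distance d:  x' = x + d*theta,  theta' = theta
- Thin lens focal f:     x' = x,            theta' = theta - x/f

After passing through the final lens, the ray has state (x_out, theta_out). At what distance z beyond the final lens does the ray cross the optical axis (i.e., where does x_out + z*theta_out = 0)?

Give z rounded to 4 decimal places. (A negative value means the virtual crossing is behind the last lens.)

Answer: 3.7500

Derivation:
Initial: x=9.0000 theta=0.0000
After 1 (propagate distance d=25): x=9.0000 theta=0.0000
After 2 (thin lens f=16): x=9.0000 theta=-0.5625
After 3 (propagate distance d=11): x=2.8125 theta=-0.5625
After 4 (thin lens f=15): x=2.8125 theta=-0.7500
z_focus = -x_out/theta_out = -(2.8125)/(-0.7500) = 3.7500
Rounded to 4 decimal places: z = 3.7500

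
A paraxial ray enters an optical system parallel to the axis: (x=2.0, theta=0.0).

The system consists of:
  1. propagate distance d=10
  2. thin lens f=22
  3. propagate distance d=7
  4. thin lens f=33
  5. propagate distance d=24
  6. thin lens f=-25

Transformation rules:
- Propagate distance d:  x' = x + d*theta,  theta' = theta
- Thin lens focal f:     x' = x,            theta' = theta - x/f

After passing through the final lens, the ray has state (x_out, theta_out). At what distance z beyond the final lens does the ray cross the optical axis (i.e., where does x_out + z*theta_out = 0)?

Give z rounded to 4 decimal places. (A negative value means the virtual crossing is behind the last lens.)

Answer: -8.8449

Derivation:
Initial: x=2.0000 theta=0.0000
After 1 (propagate distance d=10): x=2.0000 theta=0.0000
After 2 (thin lens f=22): x=2.0000 theta=-1/11 (≈-0.0909)
After 3 (propagate distance d=7): x=15/11 (≈1.3636) theta=-1/11 (≈-0.0909)
After 4 (thin lens f=33): x=15/11 (≈1.3636) theta=-16/121 (≈-0.1322)
After 5 (propagate distance d=24): x=-219/121 (≈-1.8099) theta=-16/121 (≈-0.1322)
After 6 (thin lens f=-25): x=-219/121 (≈-1.8099) theta=-619/3025 (≈-0.2046)
z_focus = -x_out/theta_out = -(-219/121)/(-619/3025) = -5475/619 ≈ -8.8449
Rounded to 4 decimal places: z = -8.8449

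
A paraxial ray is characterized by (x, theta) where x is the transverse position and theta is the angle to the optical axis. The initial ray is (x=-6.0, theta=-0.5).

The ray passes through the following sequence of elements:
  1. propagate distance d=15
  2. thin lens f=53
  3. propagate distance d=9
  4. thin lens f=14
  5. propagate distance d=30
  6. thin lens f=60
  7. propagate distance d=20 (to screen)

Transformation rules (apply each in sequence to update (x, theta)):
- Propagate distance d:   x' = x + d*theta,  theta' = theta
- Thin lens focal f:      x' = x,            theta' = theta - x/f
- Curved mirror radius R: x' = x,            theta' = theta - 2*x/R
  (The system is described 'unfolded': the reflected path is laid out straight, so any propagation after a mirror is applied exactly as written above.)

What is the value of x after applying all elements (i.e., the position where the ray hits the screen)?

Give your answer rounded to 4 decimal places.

Answer: 24.5957

Derivation:
Initial: x=-6.0000 theta=-0.5000
After 1 (propagate distance d=15): x=-13.5000 theta=-0.5000
After 2 (thin lens f=53): x=-13.5000 theta=-13/53 (≈-0.2453)
After 3 (propagate distance d=9): x=-1665/106 (≈-15.7075) theta=-13/53 (≈-0.2453)
After 4 (thin lens f=14): x=-1665/106 (≈-15.7075) theta=1301/1484 (≈0.8767)
After 5 (propagate distance d=30): x=3930/371 (≈10.5930) theta=1301/1484 (≈0.8767)
After 6 (thin lens f=60): x=3930/371 (≈10.5930) theta=1039/1484 (≈0.7001)
After 7 (propagate distance d=20 (to screen)): x=9125/371 (≈24.5957) theta=1039/1484 (≈0.7001)
Rounded to 4 decimal places: x = 24.5957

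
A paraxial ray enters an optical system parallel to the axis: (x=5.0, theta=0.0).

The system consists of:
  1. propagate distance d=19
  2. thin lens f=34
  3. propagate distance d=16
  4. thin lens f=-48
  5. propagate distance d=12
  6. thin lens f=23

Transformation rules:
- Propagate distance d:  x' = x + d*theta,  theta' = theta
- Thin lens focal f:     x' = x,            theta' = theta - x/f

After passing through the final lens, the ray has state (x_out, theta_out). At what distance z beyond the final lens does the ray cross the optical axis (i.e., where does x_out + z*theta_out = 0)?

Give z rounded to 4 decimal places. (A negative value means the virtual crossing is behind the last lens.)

Answer: 9.7085

Derivation:
Initial: x=5.0000 theta=0.0000
After 1 (propagate distance d=19): x=5.0000 theta=0.0000
After 2 (thin lens f=34): x=5.0000 theta=-5/34 (≈-0.1471)
After 3 (propagate distance d=16): x=45/17 (≈2.6471) theta=-5/34 (≈-0.1471)
After 4 (thin lens f=-48): x=45/17 (≈2.6471) theta=-25/272 (≈-0.0919)
After 5 (propagate distance d=12): x=105/68 (≈1.5441) theta=-25/272 (≈-0.0919)
After 6 (thin lens f=23): x=105/68 (≈1.5441) theta=-995/6256 (≈-0.1590)
z_focus = -x_out/theta_out = -(105/68)/(-995/6256) = 1932/199 ≈ 9.7085
Rounded to 4 decimal places: z = 9.7085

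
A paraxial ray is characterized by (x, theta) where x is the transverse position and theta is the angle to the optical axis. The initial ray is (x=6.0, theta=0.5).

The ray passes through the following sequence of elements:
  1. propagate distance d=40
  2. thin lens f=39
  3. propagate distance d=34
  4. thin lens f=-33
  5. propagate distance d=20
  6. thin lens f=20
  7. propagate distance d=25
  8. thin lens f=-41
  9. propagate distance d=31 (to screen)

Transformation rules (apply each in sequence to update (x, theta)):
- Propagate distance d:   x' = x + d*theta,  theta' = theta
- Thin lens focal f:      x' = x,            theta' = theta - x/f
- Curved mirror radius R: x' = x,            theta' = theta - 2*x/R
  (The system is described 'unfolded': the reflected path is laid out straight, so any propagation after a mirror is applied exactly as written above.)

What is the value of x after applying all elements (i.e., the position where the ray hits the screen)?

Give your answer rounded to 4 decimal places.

Initial: x=6.0000 theta=0.5000
After 1 (propagate distance d=40): x=26.0000 theta=0.5000
After 2 (thin lens f=39): x=26.0000 theta=-1/6 (≈-0.1667)
After 3 (propagate distance d=34): x=61/3 (≈20.3333) theta=-1/6 (≈-0.1667)
After 4 (thin lens f=-33): x=61/3 (≈20.3333) theta=89/198 (≈0.4495)
After 5 (propagate distance d=20): x=2903/99 (≈29.3232) theta=89/198 (≈0.4495)
After 6 (thin lens f=20): x=2903/99 (≈29.3232) theta=-61/60 (≈-1.0167)
After 7 (propagate distance d=25): x=1547/396 (≈3.9066) theta=-61/60 (≈-1.0167)
After 8 (thin lens f=-41): x=1547/396 (≈3.9066) theta=-37399/40590 (≈-0.9214)
After 9 (propagate distance d=31 (to screen)): x=-667201/27060 (≈-24.6564) theta=-37399/40590 (≈-0.9214)
Rounded to 4 decimal places: x = -24.6564

Answer: -24.6564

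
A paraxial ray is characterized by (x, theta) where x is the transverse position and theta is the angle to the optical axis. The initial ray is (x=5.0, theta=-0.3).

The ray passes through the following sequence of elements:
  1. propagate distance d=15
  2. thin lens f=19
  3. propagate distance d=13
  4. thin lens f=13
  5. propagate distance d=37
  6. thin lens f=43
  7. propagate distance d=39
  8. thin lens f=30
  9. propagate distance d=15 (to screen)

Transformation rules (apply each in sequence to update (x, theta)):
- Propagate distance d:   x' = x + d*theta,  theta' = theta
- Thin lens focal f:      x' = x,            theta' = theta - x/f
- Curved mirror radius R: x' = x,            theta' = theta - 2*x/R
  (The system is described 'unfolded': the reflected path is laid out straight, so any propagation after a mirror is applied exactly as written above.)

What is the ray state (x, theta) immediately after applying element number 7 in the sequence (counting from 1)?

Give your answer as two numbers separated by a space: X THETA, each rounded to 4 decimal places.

Answer: -1.9805 0.0817

Derivation:
Initial: x=5.0000 theta=-0.3000
After 1 (propagate distance d=15): x=0.5000 theta=-0.3000
After 2 (thin lens f=19): x=0.5000 theta=-31/95 (≈-0.3263)
After 3 (propagate distance d=13): x=-711/190 (≈-3.7421) theta=-31/95 (≈-0.3263)
After 4 (thin lens f=13): x=-711/190 (≈-3.7421) theta=-1/26 (≈-0.0385)
After 5 (propagate distance d=37): x=-6379/1235 (≈-5.1652) theta=-1/26 (≈-0.0385)
After 6 (thin lens f=43): x=-6379/1235 (≈-5.1652) theta=8673/106210 (≈0.0817)
After 7 (propagate distance d=39): x=-210347/106210 (≈-1.9805) theta=8673/106210 (≈0.0817)
Rounded to 4 decimal places: x = -1.9805, theta = 0.0817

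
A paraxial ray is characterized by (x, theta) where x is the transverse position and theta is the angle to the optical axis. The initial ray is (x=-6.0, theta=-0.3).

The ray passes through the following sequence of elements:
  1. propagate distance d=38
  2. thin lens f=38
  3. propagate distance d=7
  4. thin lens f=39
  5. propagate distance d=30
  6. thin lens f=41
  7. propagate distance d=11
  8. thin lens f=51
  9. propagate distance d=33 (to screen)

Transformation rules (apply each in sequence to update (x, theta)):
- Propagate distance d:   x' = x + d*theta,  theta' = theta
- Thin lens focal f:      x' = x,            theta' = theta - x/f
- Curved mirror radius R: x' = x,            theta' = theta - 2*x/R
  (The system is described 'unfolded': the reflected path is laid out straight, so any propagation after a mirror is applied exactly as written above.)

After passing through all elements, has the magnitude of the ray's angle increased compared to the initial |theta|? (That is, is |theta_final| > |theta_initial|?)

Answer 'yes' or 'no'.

Answer: yes

Derivation:
Initial: x=-6.0000 theta=-0.3000
After 1 (propagate distance d=38): x=-17.4000 theta=-0.3000
After 2 (thin lens f=38): x=-17.4000 theta=3/19 (≈0.1579)
After 3 (propagate distance d=7): x=-1548/95 (≈-16.2947) theta=3/19 (≈0.1579)
After 4 (thin lens f=39): x=-1548/95 (≈-16.2947) theta=711/1235 (≈0.5757)
After 5 (propagate distance d=30): x=1206/1235 (≈0.9765) theta=711/1235 (≈0.5757)
After 6 (thin lens f=41): x=1206/1235 (≈0.9765) theta=5589/10127 (≈0.5519)
After 7 (propagate distance d=11): x=356841/50635 (≈7.0473) theta=5589/10127 (≈0.5519)
After 8 (thin lens f=51): x=356841/50635 (≈7.0473) theta=356118/860795 (≈0.4137)
After 9 (propagate distance d=33 (to screen)): x=17818191/860795 (≈20.6997) theta=356118/860795 (≈0.4137)
|theta_initial|=0.3000 |theta_final|=356118/860795 (≈0.4137) -> increased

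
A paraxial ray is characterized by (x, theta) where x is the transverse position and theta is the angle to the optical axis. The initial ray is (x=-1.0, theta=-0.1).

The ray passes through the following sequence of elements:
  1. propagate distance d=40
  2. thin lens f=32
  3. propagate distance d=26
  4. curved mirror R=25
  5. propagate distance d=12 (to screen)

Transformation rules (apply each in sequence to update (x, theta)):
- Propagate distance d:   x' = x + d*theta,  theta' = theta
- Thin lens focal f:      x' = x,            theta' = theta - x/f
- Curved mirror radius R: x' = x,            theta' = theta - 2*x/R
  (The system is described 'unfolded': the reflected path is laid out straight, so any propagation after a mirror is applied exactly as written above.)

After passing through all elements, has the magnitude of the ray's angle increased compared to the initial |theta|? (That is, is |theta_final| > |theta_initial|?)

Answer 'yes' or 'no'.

Initial: x=-1.0000 theta=-0.1000
After 1 (propagate distance d=40): x=-5.0000 theta=-0.1000
After 2 (thin lens f=32): x=-5.0000 theta=9/160 (≈0.0563)
After 3 (propagate distance d=26): x=-3.5375 theta=9/160 (≈0.0563)
After 4 (curved mirror R=25): x=-3.5375 theta=1357/4000 (≈0.3393)
After 5 (propagate distance d=12 (to screen)): x=0.5335 theta=1357/4000 (≈0.3393)
|theta_initial|=0.1000 |theta_final|=1357/4000 (≈0.3393) -> increased

Answer: yes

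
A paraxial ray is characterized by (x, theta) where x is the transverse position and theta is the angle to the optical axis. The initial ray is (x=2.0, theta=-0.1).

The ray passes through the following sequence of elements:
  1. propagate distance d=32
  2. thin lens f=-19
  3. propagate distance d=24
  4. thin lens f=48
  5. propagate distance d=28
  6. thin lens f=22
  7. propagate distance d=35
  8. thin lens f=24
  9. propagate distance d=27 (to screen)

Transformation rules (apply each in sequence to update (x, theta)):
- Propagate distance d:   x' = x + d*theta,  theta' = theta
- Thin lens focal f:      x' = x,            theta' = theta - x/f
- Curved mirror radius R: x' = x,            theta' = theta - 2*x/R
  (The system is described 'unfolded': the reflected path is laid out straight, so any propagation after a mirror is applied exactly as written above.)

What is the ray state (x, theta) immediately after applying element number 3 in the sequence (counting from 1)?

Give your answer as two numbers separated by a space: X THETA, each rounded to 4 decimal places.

Initial: x=2.0000 theta=-0.1000
After 1 (propagate distance d=32): x=-1.2000 theta=-0.1000
After 2 (thin lens f=-19): x=-1.2000 theta=-31/190 (≈-0.1632)
After 3 (propagate distance d=24): x=-486/95 (≈-5.1158) theta=-31/190 (≈-0.1632)
Rounded to 4 decimal places: x = -5.1158, theta = -0.1632

Answer: -5.1158 -0.1632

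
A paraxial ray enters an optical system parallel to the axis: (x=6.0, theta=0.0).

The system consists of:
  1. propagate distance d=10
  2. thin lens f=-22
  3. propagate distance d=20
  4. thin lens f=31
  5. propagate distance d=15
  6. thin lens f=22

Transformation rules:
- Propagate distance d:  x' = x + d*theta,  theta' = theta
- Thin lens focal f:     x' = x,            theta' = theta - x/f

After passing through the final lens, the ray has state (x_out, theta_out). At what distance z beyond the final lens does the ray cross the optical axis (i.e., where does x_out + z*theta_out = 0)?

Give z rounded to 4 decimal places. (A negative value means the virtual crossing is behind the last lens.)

Initial: x=6.0000 theta=0.0000
After 1 (propagate distance d=10): x=6.0000 theta=0.0000
After 2 (thin lens f=-22): x=6.0000 theta=3/11 (≈0.2727)
After 3 (propagate distance d=20): x=126/11 (≈11.4545) theta=3/11 (≈0.2727)
After 4 (thin lens f=31): x=126/11 (≈11.4545) theta=-3/31 (≈-0.0968)
After 5 (propagate distance d=15): x=3411/341 (≈10.0029) theta=-3/31 (≈-0.0968)
After 6 (thin lens f=22): x=3411/341 (≈10.0029) theta=-4137/7502 (≈-0.5515)
z_focus = -x_out/theta_out = -(3411/341)/(-4137/7502) = 25014/1379 ≈ 18.1392
Rounded to 4 decimal places: z = 18.1392

Answer: 18.1392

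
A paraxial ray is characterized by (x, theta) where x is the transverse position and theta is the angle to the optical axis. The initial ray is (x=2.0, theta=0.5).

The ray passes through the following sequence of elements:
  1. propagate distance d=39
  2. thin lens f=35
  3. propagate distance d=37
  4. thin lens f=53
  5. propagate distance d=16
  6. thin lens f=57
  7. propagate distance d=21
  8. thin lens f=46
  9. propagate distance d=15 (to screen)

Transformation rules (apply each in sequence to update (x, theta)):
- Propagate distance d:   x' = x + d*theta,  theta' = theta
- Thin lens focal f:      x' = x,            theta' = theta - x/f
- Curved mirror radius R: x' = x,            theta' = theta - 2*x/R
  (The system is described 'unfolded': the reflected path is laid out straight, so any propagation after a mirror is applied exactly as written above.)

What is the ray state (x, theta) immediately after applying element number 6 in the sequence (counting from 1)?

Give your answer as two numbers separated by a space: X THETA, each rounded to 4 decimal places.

Initial: x=2.0000 theta=0.5000
After 1 (propagate distance d=39): x=21.5000 theta=0.5000
After 2 (thin lens f=35): x=21.5000 theta=-4/35 (≈-0.1143)
After 3 (propagate distance d=37): x=1209/70 (≈17.2714) theta=-4/35 (≈-0.1143)
After 4 (thin lens f=53): x=1209/70 (≈17.2714) theta=-1633/3710 (≈-0.4402)
After 5 (propagate distance d=16): x=37949/3710 (≈10.2288) theta=-1633/3710 (≈-0.4402)
After 6 (thin lens f=57): x=37949/3710 (≈10.2288) theta=-13103/21147 (≈-0.6196)
Rounded to 4 decimal places: x = 10.2288, theta = -0.6196

Answer: 10.2288 -0.6196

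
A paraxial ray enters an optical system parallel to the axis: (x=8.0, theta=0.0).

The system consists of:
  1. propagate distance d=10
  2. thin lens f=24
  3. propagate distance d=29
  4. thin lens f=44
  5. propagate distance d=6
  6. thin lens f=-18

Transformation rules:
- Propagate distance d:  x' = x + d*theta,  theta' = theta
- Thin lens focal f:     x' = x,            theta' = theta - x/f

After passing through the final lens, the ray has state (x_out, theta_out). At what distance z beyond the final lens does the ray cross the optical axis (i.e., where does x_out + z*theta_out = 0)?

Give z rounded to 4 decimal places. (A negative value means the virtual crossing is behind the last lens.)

Answer: -7.0692

Derivation:
Initial: x=8.0000 theta=0.0000
After 1 (propagate distance d=10): x=8.0000 theta=0.0000
After 2 (thin lens f=24): x=8.0000 theta=-1/3 (≈-0.3333)
After 3 (propagate distance d=29): x=-5/3 (≈-1.6667) theta=-1/3 (≈-0.3333)
After 4 (thin lens f=44): x=-5/3 (≈-1.6667) theta=-13/44 (≈-0.2955)
After 5 (propagate distance d=6): x=-227/66 (≈-3.4394) theta=-13/44 (≈-0.2955)
After 6 (thin lens f=-18): x=-227/66 (≈-3.4394) theta=-289/594 (≈-0.4865)
z_focus = -x_out/theta_out = -(-227/66)/(-289/594) = -2043/289 ≈ -7.0692
Rounded to 4 decimal places: z = -7.0692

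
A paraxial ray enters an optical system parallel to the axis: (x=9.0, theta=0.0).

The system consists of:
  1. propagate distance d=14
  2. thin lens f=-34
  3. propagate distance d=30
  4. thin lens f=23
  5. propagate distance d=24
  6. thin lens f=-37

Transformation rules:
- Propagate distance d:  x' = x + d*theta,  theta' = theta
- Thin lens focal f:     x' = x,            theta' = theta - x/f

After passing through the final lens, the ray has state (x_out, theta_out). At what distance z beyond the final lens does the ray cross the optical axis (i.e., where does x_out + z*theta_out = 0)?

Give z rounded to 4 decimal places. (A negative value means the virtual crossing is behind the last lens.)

Initial: x=9.0000 theta=0.0000
After 1 (propagate distance d=14): x=9.0000 theta=0.0000
After 2 (thin lens f=-34): x=9.0000 theta=9/34 (≈0.2647)
After 3 (propagate distance d=30): x=288/17 (≈16.9412) theta=9/34 (≈0.2647)
After 4 (thin lens f=23): x=288/17 (≈16.9412) theta=-369/782 (≈-0.4719)
After 5 (propagate distance d=24): x=2196/391 (≈5.6164) theta=-369/782 (≈-0.4719)
After 6 (thin lens f=-37): x=2196/391 (≈5.6164) theta=-9261/28934 (≈-0.3201)
z_focus = -x_out/theta_out = -(2196/391)/(-9261/28934) = 18056/1029 ≈ 17.5471
Rounded to 4 decimal places: z = 17.5471

Answer: 17.5471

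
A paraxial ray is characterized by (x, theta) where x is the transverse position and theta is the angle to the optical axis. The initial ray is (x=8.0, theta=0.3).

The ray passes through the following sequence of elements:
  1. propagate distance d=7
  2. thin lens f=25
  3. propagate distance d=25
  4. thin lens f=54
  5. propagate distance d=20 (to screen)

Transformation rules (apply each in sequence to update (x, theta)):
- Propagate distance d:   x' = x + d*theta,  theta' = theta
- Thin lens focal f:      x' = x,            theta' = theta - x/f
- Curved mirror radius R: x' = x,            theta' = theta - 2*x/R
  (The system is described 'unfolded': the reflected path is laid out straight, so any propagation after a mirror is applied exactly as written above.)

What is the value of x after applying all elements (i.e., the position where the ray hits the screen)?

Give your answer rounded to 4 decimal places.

Answer: 2.6422

Derivation:
Initial: x=8.0000 theta=0.3000
After 1 (propagate distance d=7): x=10.1000 theta=0.3000
After 2 (thin lens f=25): x=10.1000 theta=-0.1040
After 3 (propagate distance d=25): x=7.5000 theta=-0.1040
After 4 (thin lens f=54): x=7.5000 theta=-1093/4500 (≈-0.2429)
After 5 (propagate distance d=20 (to screen)): x=1189/450 (≈2.6422) theta=-1093/4500 (≈-0.2429)
Rounded to 4 decimal places: x = 2.6422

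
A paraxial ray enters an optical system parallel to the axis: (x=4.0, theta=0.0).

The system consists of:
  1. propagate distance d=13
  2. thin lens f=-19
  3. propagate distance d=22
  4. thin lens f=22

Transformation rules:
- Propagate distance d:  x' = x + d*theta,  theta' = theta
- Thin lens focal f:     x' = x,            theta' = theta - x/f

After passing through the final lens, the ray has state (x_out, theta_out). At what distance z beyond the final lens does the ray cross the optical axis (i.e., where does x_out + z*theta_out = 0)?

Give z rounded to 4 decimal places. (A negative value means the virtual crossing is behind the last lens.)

Initial: x=4.0000 theta=0.0000
After 1 (propagate distance d=13): x=4.0000 theta=0.0000
After 2 (thin lens f=-19): x=4.0000 theta=4/19 (≈0.2105)
After 3 (propagate distance d=22): x=164/19 (≈8.6316) theta=4/19 (≈0.2105)
After 4 (thin lens f=22): x=164/19 (≈8.6316) theta=-2/11 (≈-0.1818)
z_focus = -x_out/theta_out = -(164/19)/(-2/11) = 902/19 ≈ 47.4737
Rounded to 4 decimal places: z = 47.4737

Answer: 47.4737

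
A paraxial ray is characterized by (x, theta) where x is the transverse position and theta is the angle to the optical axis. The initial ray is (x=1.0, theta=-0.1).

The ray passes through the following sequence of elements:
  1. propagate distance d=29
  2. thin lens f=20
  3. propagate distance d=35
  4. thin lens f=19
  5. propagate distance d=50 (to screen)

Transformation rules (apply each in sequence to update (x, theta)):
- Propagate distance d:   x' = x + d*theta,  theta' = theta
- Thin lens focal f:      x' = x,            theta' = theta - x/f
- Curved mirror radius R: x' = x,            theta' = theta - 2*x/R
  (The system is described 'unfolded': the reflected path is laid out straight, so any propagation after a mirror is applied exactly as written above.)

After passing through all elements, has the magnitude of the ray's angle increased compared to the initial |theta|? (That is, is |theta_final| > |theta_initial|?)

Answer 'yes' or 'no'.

Answer: yes

Derivation:
Initial: x=1.0000 theta=-0.1000
After 1 (propagate distance d=29): x=-1.9000 theta=-0.1000
After 2 (thin lens f=20): x=-1.9000 theta=-0.0050
After 3 (propagate distance d=35): x=-2.0750 theta=-0.0050
After 4 (thin lens f=19): x=-2.0750 theta=99/950 (≈0.1042)
After 5 (propagate distance d=50 (to screen)): x=2383/760 (≈3.1355) theta=99/950 (≈0.1042)
|theta_initial|=0.1000 |theta_final|=99/950 (≈0.1042) -> increased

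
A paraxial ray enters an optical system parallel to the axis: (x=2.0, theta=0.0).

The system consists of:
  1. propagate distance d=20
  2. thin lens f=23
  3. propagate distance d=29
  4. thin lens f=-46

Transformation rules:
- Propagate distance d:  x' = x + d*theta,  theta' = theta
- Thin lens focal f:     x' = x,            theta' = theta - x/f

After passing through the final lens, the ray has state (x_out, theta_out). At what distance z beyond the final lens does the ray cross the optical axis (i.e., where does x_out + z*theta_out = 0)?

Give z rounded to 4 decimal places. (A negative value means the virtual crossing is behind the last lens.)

Answer: -5.3077

Derivation:
Initial: x=2.0000 theta=0.0000
After 1 (propagate distance d=20): x=2.0000 theta=0.0000
After 2 (thin lens f=23): x=2.0000 theta=-2/23 (≈-0.0870)
After 3 (propagate distance d=29): x=-12/23 (≈-0.5217) theta=-2/23 (≈-0.0870)
After 4 (thin lens f=-46): x=-12/23 (≈-0.5217) theta=-52/529 (≈-0.0983)
z_focus = -x_out/theta_out = -(-12/23)/(-52/529) = -69/13 ≈ -5.3077
Rounded to 4 decimal places: z = -5.3077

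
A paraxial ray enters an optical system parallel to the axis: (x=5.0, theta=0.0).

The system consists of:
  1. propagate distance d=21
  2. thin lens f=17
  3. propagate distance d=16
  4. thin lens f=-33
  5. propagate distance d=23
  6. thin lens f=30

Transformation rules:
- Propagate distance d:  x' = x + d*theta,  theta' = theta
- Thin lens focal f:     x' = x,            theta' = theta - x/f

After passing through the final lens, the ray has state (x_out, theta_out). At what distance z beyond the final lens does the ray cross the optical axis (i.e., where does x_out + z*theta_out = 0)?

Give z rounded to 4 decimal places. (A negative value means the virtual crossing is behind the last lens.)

Answer: -82.0623

Derivation:
Initial: x=5.0000 theta=0.0000
After 1 (propagate distance d=21): x=5.0000 theta=0.0000
After 2 (thin lens f=17): x=5.0000 theta=-5/17 (≈-0.2941)
After 3 (propagate distance d=16): x=5/17 (≈0.2941) theta=-5/17 (≈-0.2941)
After 4 (thin lens f=-33): x=5/17 (≈0.2941) theta=-160/561 (≈-0.2852)
After 5 (propagate distance d=23): x=-3515/561 (≈-6.2656) theta=-160/561 (≈-0.2852)
After 6 (thin lens f=30): x=-3515/561 (≈-6.2656) theta=-257/3366 (≈-0.0764)
z_focus = -x_out/theta_out = -(-3515/561)/(-257/3366) = -21090/257 ≈ -82.0623
Rounded to 4 decimal places: z = -82.0623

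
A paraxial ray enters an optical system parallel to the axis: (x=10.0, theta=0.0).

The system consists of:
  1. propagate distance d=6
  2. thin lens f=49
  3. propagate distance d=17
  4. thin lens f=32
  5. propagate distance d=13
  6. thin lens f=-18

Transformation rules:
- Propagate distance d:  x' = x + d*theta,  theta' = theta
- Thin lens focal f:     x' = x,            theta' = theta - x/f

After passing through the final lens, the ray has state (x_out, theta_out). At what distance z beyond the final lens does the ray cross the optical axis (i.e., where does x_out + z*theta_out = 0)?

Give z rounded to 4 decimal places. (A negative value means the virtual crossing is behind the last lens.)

Initial: x=10.0000 theta=0.0000
After 1 (propagate distance d=6): x=10.0000 theta=0.0000
After 2 (thin lens f=49): x=10.0000 theta=-10/49 (≈-0.2041)
After 3 (propagate distance d=17): x=320/49 (≈6.5306) theta=-10/49 (≈-0.2041)
After 4 (thin lens f=32): x=320/49 (≈6.5306) theta=-20/49 (≈-0.4082)
After 5 (propagate distance d=13): x=60/49 (≈1.2245) theta=-20/49 (≈-0.4082)
After 6 (thin lens f=-18): x=60/49 (≈1.2245) theta=-50/147 (≈-0.3401)
z_focus = -x_out/theta_out = -(60/49)/(-50/147) = 3.6000
Rounded to 4 decimal places: z = 3.6000

Answer: 3.6000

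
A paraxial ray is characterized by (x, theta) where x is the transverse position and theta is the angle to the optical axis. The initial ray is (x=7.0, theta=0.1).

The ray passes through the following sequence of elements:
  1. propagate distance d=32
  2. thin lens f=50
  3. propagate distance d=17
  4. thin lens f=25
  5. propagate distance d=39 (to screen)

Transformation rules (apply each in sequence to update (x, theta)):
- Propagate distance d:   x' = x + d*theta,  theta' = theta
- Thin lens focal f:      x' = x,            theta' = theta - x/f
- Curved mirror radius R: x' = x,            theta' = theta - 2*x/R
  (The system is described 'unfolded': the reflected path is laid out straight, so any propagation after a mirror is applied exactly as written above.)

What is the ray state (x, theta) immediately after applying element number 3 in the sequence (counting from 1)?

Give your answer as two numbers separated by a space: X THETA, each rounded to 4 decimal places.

Initial: x=7.0000 theta=0.1000
After 1 (propagate distance d=32): x=10.2000 theta=0.1000
After 2 (thin lens f=50): x=10.2000 theta=-0.1040
After 3 (propagate distance d=17): x=8.4320 theta=-0.1040
Rounded to 4 decimal places: x = 8.4320, theta = -0.1040

Answer: 8.4320 -0.1040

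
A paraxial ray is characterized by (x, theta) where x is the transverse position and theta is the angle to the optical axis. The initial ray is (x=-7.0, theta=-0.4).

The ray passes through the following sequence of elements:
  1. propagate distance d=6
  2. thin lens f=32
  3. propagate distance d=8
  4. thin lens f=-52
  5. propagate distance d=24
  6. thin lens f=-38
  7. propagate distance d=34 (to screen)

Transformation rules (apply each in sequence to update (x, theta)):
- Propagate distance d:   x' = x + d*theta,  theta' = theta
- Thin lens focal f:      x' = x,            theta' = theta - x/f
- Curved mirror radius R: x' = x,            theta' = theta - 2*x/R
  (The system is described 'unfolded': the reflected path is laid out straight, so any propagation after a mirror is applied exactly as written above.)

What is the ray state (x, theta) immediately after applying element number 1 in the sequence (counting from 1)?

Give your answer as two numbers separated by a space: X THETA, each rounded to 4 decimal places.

Initial: x=-7.0000 theta=-0.4000
After 1 (propagate distance d=6): x=-9.4000 theta=-0.4000
Rounded to 4 decimal places: x = -9.4000, theta = -0.4000

Answer: -9.4000 -0.4000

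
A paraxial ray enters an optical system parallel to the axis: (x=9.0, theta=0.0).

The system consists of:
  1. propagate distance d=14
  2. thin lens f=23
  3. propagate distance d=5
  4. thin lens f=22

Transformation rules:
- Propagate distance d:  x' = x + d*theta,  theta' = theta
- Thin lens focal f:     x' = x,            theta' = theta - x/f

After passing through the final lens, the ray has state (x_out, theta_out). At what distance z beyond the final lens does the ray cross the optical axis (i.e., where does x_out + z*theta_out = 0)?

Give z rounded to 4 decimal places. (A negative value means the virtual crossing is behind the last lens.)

Initial: x=9.0000 theta=0.0000
After 1 (propagate distance d=14): x=9.0000 theta=0.0000
After 2 (thin lens f=23): x=9.0000 theta=-9/23 (≈-0.3913)
After 3 (propagate distance d=5): x=162/23 (≈7.0435) theta=-9/23 (≈-0.3913)
After 4 (thin lens f=22): x=162/23 (≈7.0435) theta=-180/253 (≈-0.7115)
z_focus = -x_out/theta_out = -(162/23)/(-180/253) = 9.9000
Rounded to 4 decimal places: z = 9.9000

Answer: 9.9000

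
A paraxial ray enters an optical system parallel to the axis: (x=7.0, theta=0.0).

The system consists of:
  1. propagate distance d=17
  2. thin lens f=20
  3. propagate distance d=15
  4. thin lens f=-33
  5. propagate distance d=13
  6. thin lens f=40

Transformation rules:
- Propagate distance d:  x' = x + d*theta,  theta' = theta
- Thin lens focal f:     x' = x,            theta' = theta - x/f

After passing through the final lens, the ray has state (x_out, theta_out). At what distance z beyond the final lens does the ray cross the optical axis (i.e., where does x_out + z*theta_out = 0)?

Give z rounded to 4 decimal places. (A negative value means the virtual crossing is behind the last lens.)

Answer: -8.6428

Derivation:
Initial: x=7.0000 theta=0.0000
After 1 (propagate distance d=17): x=7.0000 theta=0.0000
After 2 (thin lens f=20): x=7.0000 theta=-0.3500
After 3 (propagate distance d=15): x=1.7500 theta=-0.3500
After 4 (thin lens f=-33): x=1.7500 theta=-49/165 (≈-0.2970)
After 5 (propagate distance d=13): x=-1393/660 (≈-2.1106) theta=-49/165 (≈-0.2970)
After 6 (thin lens f=40): x=-1393/660 (≈-2.1106) theta=-2149/8800 (≈-0.2442)
z_focus = -x_out/theta_out = -(-1393/660)/(-2149/8800) = -7960/921 ≈ -8.6428
Rounded to 4 decimal places: z = -8.6428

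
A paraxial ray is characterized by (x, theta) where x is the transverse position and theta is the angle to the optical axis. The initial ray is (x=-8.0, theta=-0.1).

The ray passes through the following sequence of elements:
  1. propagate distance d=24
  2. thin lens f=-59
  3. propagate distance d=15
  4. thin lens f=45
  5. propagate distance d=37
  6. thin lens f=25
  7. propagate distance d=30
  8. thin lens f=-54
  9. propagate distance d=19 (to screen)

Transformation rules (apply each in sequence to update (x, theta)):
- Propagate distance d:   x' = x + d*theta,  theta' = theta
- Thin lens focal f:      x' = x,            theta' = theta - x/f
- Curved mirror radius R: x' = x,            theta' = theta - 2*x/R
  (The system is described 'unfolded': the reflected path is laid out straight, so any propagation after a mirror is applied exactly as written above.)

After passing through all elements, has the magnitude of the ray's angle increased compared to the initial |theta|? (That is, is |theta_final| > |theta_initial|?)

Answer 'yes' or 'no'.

Initial: x=-8.0000 theta=-0.1000
After 1 (propagate distance d=24): x=-10.4000 theta=-0.1000
After 2 (thin lens f=-59): x=-10.4000 theta=-163/590 (≈-0.2763)
After 3 (propagate distance d=15): x=-8581/590 (≈-14.5441) theta=-163/590 (≈-0.2763)
After 4 (thin lens f=45): x=-8581/590 (≈-14.5441) theta=623/13275 (≈0.0469)
After 5 (propagate distance d=37): x=-340043/26550 (≈-12.8076) theta=623/13275 (≈0.0469)
After 6 (thin lens f=25): x=-340043/26550 (≈-12.8076) theta=123731/221250 (≈0.5592)
After 7 (propagate distance d=30): x=526943/132750 (≈3.9694) theta=123731/221250 (≈0.5592)
After 8 (thin lens f=-54): x=526943/132750 (≈3.9694) theta=22679137/35842500 (≈0.6327)
After 9 (propagate distance d=19 (to screen)): x=573178213/35842500 (≈15.9916) theta=22679137/35842500 (≈0.6327)
|theta_initial|=0.1000 |theta_final|=22679137/35842500 (≈0.6327) -> increased

Answer: yes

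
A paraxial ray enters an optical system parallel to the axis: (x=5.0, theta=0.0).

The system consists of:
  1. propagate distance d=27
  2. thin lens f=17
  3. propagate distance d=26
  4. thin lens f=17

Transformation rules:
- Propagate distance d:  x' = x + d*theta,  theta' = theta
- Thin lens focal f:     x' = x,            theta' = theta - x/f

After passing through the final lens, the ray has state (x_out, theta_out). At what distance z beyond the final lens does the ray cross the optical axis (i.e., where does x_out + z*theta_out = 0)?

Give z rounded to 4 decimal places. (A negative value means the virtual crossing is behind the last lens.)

Initial: x=5.0000 theta=0.0000
After 1 (propagate distance d=27): x=5.0000 theta=0.0000
After 2 (thin lens f=17): x=5.0000 theta=-5/17 (≈-0.2941)
After 3 (propagate distance d=26): x=-45/17 (≈-2.6471) theta=-5/17 (≈-0.2941)
After 4 (thin lens f=17): x=-45/17 (≈-2.6471) theta=-40/289 (≈-0.1384)
z_focus = -x_out/theta_out = -(-45/17)/(-40/289) = -19.1250
Rounded to 4 decimal places: z = -19.1250

Answer: -19.1250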